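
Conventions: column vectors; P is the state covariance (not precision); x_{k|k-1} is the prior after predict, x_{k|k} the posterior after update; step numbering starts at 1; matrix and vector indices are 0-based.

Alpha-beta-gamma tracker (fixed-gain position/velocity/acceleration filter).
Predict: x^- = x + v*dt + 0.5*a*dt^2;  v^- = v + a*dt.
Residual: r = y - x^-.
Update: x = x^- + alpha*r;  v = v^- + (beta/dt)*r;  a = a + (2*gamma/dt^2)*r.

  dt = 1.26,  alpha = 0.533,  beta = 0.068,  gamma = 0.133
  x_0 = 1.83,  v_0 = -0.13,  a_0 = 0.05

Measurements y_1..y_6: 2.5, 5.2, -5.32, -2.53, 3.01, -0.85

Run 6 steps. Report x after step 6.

x_post = -1.7943

step 1: x_pred=1.7059  r=0.7941  x^+=2.1292  v^+=-0.0241  a^+=0.1831
step 2: x_pred=2.2440  r=2.9560  x^+=3.8196  v^+=0.3660  a^+=0.6783
step 3: x_pred=4.8192  r=-10.1392  x^+=-0.5850  v^+=0.6735  a^+=-1.0205
step 4: x_pred=-0.5464  r=-1.9836  x^+=-1.6037  v^+=-0.7194  a^+=-1.3528
step 5: x_pred=-3.5839  r=6.5939  x^+=-0.0694  v^+=-2.0681  a^+=-0.2480
step 6: x_pred=-2.8720  r=2.0220  x^+=-1.7943  v^+=-2.2715  a^+=0.0908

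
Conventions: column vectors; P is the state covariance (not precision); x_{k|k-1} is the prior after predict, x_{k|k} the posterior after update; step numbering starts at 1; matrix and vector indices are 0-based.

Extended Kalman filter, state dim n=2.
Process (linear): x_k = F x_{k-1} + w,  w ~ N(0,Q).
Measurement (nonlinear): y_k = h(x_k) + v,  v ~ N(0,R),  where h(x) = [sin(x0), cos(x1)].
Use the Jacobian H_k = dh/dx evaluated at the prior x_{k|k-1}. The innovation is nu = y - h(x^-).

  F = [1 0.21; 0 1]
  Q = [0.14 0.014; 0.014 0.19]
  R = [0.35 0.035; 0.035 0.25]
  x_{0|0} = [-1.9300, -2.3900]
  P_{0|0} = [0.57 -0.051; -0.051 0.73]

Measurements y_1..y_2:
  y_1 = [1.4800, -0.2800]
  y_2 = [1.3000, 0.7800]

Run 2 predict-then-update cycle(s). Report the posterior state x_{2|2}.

step 1: x^-=[-2.4319, -2.3900]  P^-=[0.7208 0.1163; 0.1163 0.9200]  H_jac=[-0.7586 0.0000; 0.0000 0.6828]  S=[0.7647 -0.0252; -0.0252 0.6789]  K=[-0.7120 0.0905; -0.0849 0.9221]  nu=[2.1316, 0.4506]  x^+=[-3.9087, -2.1555]  P^+=[0.3243 -0.0034; -0.0034 0.3333]
step 2: x^-=[-4.3614, -2.1555]  P^-=[0.4776 0.0806; 0.0806 0.5233]  H_jac=[-0.3438 0.0000; 0.0000 0.8339]  S=[0.4065 0.0119; 0.0119 0.6138]  K=[-0.4074 0.1174; -0.0890 0.7125]  nu=[0.3610, 1.3320]  x^+=[-4.3521, -1.2386]  P^+=[0.4028 0.0181; 0.0181 0.2099]

x_post = [-4.3521, -1.2386]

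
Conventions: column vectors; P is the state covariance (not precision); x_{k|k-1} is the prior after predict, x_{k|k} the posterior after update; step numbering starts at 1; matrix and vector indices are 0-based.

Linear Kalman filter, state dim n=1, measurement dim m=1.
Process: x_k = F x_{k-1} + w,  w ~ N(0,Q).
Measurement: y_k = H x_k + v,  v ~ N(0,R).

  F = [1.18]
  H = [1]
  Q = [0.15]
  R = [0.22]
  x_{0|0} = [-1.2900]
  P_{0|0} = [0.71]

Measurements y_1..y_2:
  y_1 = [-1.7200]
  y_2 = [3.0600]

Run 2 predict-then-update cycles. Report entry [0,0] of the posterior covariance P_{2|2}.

step 1: x^-=[-1.5222]  P^-=[1.1386]  S=[1.3586]  K=[0.8381]  nu=[-0.1978]  x^+=[-1.6880]  P^+=[0.1844]
step 2: x^-=[-1.9918]  P^-=[0.4067]  S=[0.6267]  K=[0.6490]  nu=[5.0518]  x^+=[1.2867]  P^+=[0.1428]

P_post[0,0] = 0.1428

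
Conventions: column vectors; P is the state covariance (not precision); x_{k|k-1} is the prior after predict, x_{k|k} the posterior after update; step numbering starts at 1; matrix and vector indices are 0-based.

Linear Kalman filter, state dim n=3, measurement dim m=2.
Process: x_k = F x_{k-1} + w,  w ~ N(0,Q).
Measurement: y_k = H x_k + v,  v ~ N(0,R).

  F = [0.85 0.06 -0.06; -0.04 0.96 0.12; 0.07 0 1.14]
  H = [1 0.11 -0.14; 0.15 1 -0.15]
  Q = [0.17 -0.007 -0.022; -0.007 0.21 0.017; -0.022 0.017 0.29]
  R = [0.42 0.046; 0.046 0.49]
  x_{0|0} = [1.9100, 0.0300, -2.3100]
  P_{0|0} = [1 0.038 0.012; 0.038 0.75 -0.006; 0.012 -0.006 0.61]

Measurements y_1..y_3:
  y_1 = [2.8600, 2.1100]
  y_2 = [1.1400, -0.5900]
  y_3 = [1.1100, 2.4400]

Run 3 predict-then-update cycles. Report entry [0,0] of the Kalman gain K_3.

step 1: x^-=[1.7639, -0.3248, -2.4997]  P^-=[0.9001 0.0303 0.0071; 0.0303 0.9072 0.0932; 0.0071 0.0932 1.0896]  S=[1.3542 0.3187; 0.3187 1.4227]  K=[0.6748 -0.0357; -0.0655 0.6457; -0.0933 -0.0277]  nu=[0.7819, 1.7953]  x^+=[2.2274, 0.7831, -2.6224]  P^+=[0.2970 -0.0166 0.0959; -0.0166 0.3352 0.1290; 0.0959 0.1290 1.0750]
step 2: x^-=[2.0976, 0.3480, -2.8337]  P^-=[0.3773 -0.0156 0.0234; -0.0156 0.5650 0.2997; 0.0234 0.2997 1.7039]  S=[0.8183 0.1338; 0.1338 1.0061]  K=[0.4588 -0.0237; -0.0802 0.5252; -0.2355 0.0787]  nu=[-1.3926, -1.6777]  x^+=[1.4984, -0.4214, -2.6377]  P^+=[0.2073 -0.0054 0.1081; -0.0054 0.2935 0.2601; 0.1081 0.2601 1.6572]
step 3: x^-=[1.4067, -0.7810, -2.9020]  P^-=[0.3134 -0.0153 -0.0010; -0.0153 0.5640 0.5234; -0.0010 0.5234 2.4620]  S=[0.7692 0.1094; 0.1094 0.9548]  K=[0.4073 -0.0133; -0.1083 0.5184; -0.4040 0.2075]  nu=[-0.6170, 2.5747]  x^+=[1.1211, 0.6206, -2.1184]  P^+=[0.1868 0.0019 0.1184; 0.0019 0.3106 0.4124; 0.1184 0.4124 2.3137]

K[0,0] = 0.4073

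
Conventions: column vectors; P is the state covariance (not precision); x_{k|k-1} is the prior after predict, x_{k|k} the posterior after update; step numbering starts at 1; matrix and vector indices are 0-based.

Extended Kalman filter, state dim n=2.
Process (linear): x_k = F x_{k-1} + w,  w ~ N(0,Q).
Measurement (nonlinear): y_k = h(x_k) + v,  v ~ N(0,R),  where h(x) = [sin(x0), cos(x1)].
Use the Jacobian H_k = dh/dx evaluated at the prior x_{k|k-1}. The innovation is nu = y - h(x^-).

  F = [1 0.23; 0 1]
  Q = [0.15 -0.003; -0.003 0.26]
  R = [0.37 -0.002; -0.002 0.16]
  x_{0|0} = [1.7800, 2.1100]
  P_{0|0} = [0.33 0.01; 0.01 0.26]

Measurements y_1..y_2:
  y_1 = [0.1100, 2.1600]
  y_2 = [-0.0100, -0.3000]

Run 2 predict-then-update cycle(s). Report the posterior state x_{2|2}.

x_post = [2.7967, -0.2520]

step 1: x^-=[2.2653, 2.1100]  P^-=[0.4984 0.0668; 0.0668 0.5200]  H_jac=[-0.6400 0.0000; 0.0000 -0.8581]  S=[0.5741 0.0347; 0.0347 0.5429]  K=[-0.5513 -0.0704; -0.0249 -0.8203]  nu=[-0.6584, 2.6735]  x^+=[2.4401, -0.0667]  P^+=[0.3185 0.0118; 0.0118 0.1529]
step 2: x^-=[2.4248, -0.0667]  P^-=[0.4820 0.0440; 0.0440 0.4129]  H_jac=[-0.7539 0.0000; 0.0000 0.0666]  S=[0.6440 -0.0042; -0.0042 0.1618]  K=[-0.5643 0.0034; -0.0504 0.1687]  nu=[-0.6670, -1.2978]  x^+=[2.7967, -0.2520]  P^+=[0.2769 0.0252; 0.0252 0.4066]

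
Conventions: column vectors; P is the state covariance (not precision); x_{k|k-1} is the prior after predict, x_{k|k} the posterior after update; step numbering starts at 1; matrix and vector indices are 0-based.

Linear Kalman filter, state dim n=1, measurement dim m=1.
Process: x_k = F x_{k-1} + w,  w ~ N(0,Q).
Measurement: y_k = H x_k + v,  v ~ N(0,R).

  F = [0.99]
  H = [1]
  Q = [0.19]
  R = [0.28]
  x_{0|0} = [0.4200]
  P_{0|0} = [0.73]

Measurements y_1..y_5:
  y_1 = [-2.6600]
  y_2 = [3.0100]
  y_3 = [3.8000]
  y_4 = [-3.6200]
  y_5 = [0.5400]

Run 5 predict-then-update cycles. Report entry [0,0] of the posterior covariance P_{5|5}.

step 1: x^-=[0.4158]  P^-=[0.9055]  S=[1.1855]  K=[0.7638]  nu=[-3.0758]  x^+=[-1.9335]  P^+=[0.2139]
step 2: x^-=[-1.9142]  P^-=[0.3996]  S=[0.6796]  K=[0.5880]  nu=[4.9242]  x^+=[0.9812]  P^+=[0.1646]
step 3: x^-=[0.9714]  P^-=[0.3514]  S=[0.6314]  K=[0.5565]  nu=[2.8286]  x^+=[2.5456]  P^+=[0.1558]
step 4: x^-=[2.5201]  P^-=[0.3427]  S=[0.6227]  K=[0.5504]  nu=[-6.1401]  x^+=[-0.8592]  P^+=[0.1541]
step 5: x^-=[-0.8506]  P^-=[0.3410]  S=[0.6210]  K=[0.5491]  nu=[1.3906]  x^+=[-0.0870]  P^+=[0.1538]

P_post[0,0] = 0.1538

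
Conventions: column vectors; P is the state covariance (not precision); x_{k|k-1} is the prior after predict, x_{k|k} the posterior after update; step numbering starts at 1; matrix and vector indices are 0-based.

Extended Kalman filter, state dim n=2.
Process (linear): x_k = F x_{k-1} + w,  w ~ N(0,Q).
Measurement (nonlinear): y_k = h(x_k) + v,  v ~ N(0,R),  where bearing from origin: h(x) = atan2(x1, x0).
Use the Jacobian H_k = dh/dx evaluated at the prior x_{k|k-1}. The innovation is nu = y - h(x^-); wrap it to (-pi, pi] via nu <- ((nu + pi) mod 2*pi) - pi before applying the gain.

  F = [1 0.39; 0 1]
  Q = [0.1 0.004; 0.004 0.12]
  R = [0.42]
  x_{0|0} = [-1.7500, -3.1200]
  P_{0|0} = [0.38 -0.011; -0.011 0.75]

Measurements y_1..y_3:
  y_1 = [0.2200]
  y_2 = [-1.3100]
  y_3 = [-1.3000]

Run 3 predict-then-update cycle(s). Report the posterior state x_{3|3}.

x_post = [-5.3804, -3.9210]

step 1: x^-=[-2.9668, -3.1200]  P^-=[0.5855 0.2855; 0.2855 0.8700]  H_jac=[0.1683 -0.1601]  S=[0.4435]  K=[0.1192; -0.2056]  nu=[2.5510]  x^+=[-2.6628, -3.6445]  P^+=[0.5792 0.2964; 0.2964 0.8512]
step 2: x^-=[-4.0841, -3.6445]  P^-=[1.0398 0.6324; 0.6324 0.9712]  H_jac=[0.1216 -0.1363]  S=[0.4325]  K=[0.0932; -0.1283]  nu=[1.1030]  x^+=[-3.9814, -3.7860]  P^+=[1.0361 0.6375; 0.6375 0.9641]
step 3: x^-=[-5.4579, -3.7860]  P^-=[1.7800 1.0175; 1.0175 1.0841]  H_jac=[0.0858 -0.1237]  S=[0.4281]  K=[0.0628; -0.1093]  nu=[1.2351]  x^+=[-5.3804, -3.9210]  P^+=[1.7783 1.0205; 1.0205 1.0790]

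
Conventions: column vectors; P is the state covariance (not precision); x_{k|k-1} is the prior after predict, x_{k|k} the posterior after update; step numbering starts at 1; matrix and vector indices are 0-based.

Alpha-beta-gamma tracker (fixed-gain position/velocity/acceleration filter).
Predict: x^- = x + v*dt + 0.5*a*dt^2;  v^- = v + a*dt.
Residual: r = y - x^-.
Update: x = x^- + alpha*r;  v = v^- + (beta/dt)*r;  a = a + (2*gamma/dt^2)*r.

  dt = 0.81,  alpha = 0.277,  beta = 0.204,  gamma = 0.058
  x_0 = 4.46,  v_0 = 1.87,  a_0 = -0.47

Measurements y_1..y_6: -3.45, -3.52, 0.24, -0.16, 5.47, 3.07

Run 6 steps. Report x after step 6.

step 1: x_pred=5.8205  r=-9.2705  x^+=3.2526  v^+=-0.8455  a^+=-2.1090
step 2: x_pred=1.8759  r=-5.3959  x^+=0.3812  v^+=-3.9128  a^+=-3.0630
step 3: x_pred=-3.7930  r=4.0330  x^+=-2.6758  v^+=-5.3781  a^+=-2.3500
step 4: x_pred=-7.8031  r=7.6431  x^+=-5.6859  v^+=-5.3567  a^+=-0.9987
step 5: x_pred=-10.3525  r=15.8225  x^+=-5.9697  v^+=-2.1807  a^+=1.7988
step 6: x_pred=-7.1460  r=10.2160  x^+=-4.3162  v^+=1.8492  a^+=3.6050

x_post = -4.3162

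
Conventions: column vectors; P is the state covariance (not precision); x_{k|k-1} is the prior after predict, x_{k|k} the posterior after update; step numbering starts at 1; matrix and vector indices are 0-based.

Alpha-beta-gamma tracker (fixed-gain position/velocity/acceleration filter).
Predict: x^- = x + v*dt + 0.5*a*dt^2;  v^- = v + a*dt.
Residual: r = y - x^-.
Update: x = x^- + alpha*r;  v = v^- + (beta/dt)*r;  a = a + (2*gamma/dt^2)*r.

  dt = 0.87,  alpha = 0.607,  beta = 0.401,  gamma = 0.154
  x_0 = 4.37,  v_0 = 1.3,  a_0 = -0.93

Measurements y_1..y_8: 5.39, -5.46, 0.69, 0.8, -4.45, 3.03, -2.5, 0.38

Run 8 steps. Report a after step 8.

step 1: x_pred=5.1490  r=0.2410  x^+=5.2953  v^+=0.6020  a^+=-0.8319
step 2: x_pred=5.5042  r=-10.9642  x^+=-1.1511  v^+=-5.1754  a^+=-5.2935
step 3: x_pred=-7.6570  r=8.3470  x^+=-2.5904  v^+=-5.9335  a^+=-1.8969
step 4: x_pred=-8.4704  r=9.2704  x^+=-2.8433  v^+=-3.3109  a^+=1.8754
step 5: x_pred=-5.0140  r=0.5640  x^+=-4.6716  v^+=-1.4193  a^+=2.1049
step 6: x_pred=-5.1098  r=8.1398  x^+=-0.1690  v^+=4.1638  a^+=5.4172
step 7: x_pred=5.5037  r=-8.0037  x^+=0.6454  v^+=5.1877  a^+=2.1603
step 8: x_pred=5.9763  r=-5.5963  x^+=2.5794  v^+=4.4877  a^+=-0.1169

a_post = -0.1169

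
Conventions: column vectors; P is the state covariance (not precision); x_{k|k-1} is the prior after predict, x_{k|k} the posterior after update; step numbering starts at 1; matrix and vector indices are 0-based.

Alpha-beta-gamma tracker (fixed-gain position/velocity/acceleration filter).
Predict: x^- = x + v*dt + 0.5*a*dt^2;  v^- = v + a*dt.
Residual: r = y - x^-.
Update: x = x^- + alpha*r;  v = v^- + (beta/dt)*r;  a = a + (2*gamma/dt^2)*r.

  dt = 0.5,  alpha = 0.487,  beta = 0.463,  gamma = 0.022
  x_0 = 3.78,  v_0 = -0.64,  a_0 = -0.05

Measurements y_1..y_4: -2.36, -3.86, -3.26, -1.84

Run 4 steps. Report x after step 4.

x_post = -4.8806

step 1: x_pred=3.4537  r=-5.8137  x^+=0.6225  v^+=-6.0485  a^+=-1.0732
step 2: x_pred=-2.5360  r=-1.3240  x^+=-3.1808  v^+=-7.8112  a^+=-1.3063
step 3: x_pred=-7.2497  r=3.9897  x^+=-5.3067  v^+=-4.7699  a^+=-0.6041
step 4: x_pred=-7.7672  r=5.9272  x^+=-4.8806  v^+=0.4166  a^+=0.4391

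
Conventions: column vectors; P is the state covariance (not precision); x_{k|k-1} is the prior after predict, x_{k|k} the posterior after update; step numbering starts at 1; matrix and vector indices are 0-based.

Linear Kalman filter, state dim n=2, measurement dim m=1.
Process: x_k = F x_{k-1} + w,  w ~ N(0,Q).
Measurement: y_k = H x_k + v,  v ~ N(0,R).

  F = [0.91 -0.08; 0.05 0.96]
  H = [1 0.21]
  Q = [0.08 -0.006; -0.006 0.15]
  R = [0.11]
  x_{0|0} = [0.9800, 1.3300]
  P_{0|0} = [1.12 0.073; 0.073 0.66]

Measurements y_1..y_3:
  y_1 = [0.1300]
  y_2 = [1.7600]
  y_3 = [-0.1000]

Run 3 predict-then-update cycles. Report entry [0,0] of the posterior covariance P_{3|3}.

step 1: x^-=[0.7854, 1.3258]  P^-=[1.0011 0.0578; 0.0578 0.7681]  S=[1.1692]  K=[0.8666; 0.1873]  nu=[-0.9338]  x^+=[-0.0238, 1.1509]  P^+=[0.1231 -0.1321; -0.1321 0.7270]
step 2: x^-=[-0.1137, 1.1036]  P^-=[0.2058 -0.1711; -0.1711 0.8077]  S=[0.2795]  K=[0.6076; -0.0053]  nu=[1.6420]  x^+=[0.8840, 1.0950]  P^+=[0.1026 -0.1702; -0.1702 0.8076]
step 3: x^-=[0.7168, 1.0954]  P^-=[0.1949 -0.2114; -0.2114 0.8782]  S=[0.2549]  K=[0.5906; -0.1056]  nu=[-1.0468]  x^+=[0.0986, 1.2059]  P^+=[0.1060 -0.1955; -0.1955 0.8754]

P_post[0,0] = 0.1060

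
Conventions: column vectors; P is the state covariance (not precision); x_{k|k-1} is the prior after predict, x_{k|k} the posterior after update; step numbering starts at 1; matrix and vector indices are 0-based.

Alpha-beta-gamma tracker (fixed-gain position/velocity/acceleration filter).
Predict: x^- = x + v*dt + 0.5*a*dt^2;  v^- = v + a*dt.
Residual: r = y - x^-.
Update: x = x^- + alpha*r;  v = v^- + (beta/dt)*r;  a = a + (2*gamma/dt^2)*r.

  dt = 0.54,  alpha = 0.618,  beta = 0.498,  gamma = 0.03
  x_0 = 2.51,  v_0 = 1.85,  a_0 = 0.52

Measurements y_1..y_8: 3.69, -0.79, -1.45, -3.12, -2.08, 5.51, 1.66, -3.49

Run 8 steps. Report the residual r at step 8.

step 1: x_pred=3.5848  r=0.1052  x^+=3.6498  v^+=2.2278  a^+=0.5416
step 2: x_pred=4.9318  r=-5.7218  x^+=1.3957  v^+=-2.7565  a^+=-0.6357
step 3: x_pred=-0.1855  r=-1.2645  x^+=-0.9669  v^+=-4.2659  a^+=-0.8959
step 4: x_pred=-3.4012  r=0.2812  x^+=-3.2274  v^+=-4.4904  a^+=-0.8380
step 5: x_pred=-5.7744  r=3.6944  x^+=-3.4913  v^+=-1.5359  a^+=-0.0779
step 6: x_pred=-4.3320  r=9.8420  x^+=1.7504  v^+=7.4986  a^+=1.9472
step 7: x_pred=6.0835  r=-4.4235  x^+=3.3498  v^+=4.4706  a^+=1.0371
step 8: x_pred=5.9151  r=-9.4051  x^+=0.1028  v^+=-3.6430  a^+=-0.8982

resid = -9.4051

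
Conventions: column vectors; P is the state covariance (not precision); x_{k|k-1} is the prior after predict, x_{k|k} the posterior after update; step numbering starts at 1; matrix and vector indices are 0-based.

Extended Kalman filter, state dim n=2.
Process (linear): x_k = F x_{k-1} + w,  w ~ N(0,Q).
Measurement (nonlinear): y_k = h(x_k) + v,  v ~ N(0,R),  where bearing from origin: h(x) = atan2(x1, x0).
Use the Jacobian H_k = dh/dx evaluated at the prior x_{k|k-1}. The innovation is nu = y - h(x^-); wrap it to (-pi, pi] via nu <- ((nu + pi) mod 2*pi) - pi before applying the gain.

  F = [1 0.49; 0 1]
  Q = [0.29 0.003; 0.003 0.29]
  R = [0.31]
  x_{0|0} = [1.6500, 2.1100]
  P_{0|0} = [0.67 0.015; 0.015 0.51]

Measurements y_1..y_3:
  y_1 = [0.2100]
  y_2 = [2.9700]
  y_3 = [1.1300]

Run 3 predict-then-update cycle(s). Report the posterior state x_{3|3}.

x_post = [4.7256, 3.1222]

step 1: x^-=[2.6839, 2.1100]  P^-=[1.0972 0.2679; 0.2679 0.8000]  H_jac=[-0.1810 0.2303]  S=[0.3660]  K=[-0.3741; 0.3708]  nu=[-0.4563]  x^+=[2.8546, 1.9408]  P^+=[1.0459 0.3187; 0.3187 0.7497]
step 2: x^-=[3.8056, 1.9408]  P^-=[1.8282 0.6890; 0.6890 1.0397]  H_jac=[-0.1064 0.2085]  S=[0.3453]  K=[-0.1470; 0.4156]  nu=[2.4984]  x^+=[3.4384, 2.9792]  P^+=[1.8208 0.7101; 0.7101 0.9800]
step 3: x^-=[4.8982, 2.9792]  P^-=[3.0420 1.1933; 1.1933 1.2700]  H_jac=[-0.0906 0.1490]  S=[0.3310]  K=[-0.2958; 0.2450]  nu=[0.5836]  x^+=[4.7256, 3.1222]  P^+=[3.0130 1.2173; 1.2173 1.2501]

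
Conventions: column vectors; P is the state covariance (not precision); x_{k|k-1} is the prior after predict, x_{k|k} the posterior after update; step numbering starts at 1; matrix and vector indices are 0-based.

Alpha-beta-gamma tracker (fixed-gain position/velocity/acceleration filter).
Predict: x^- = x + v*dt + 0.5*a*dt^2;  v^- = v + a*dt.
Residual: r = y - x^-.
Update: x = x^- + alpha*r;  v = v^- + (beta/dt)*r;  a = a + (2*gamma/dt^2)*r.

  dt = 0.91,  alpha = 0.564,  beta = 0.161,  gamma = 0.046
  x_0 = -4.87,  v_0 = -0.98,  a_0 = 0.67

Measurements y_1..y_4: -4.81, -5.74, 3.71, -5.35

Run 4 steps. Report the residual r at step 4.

step 1: x_pred=-5.4844  r=0.6744  x^+=-5.1040  v^+=-0.2510  a^+=0.7449
step 2: x_pred=-5.0240  r=-0.7160  x^+=-5.4278  v^+=0.3002  a^+=0.6654
step 3: x_pred=-4.8791  r=8.5891  x^+=-0.0349  v^+=2.4253  a^+=1.6196
step 4: x_pred=2.8428  r=-8.1928  x^+=-1.7779  v^+=2.4497  a^+=0.7094

resid = -8.1928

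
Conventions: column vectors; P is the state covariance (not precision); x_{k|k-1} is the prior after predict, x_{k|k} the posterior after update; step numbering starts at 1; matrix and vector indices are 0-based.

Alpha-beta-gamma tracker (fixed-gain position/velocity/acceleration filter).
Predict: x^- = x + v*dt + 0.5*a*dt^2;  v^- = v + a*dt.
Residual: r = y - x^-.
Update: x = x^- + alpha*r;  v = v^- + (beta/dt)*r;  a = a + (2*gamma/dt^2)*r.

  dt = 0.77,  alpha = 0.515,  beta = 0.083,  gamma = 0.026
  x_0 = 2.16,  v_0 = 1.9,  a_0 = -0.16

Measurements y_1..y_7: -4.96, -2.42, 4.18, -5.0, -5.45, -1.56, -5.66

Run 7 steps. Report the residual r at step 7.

step 1: x_pred=3.5756  r=-8.5356  x^+=-0.8202  v^+=0.8567  a^+=-0.9086
step 2: x_pred=-0.4299  r=-1.9901  x^+=-1.4548  v^+=-0.0574  a^+=-1.0831
step 3: x_pred=-1.8201  r=6.0001  x^+=1.2699  v^+=-0.2447  a^+=-0.5569
step 4: x_pred=0.9165  r=-5.9165  x^+=-2.1305  v^+=-1.3112  a^+=-1.0758
step 5: x_pred=-3.4591  r=-1.9909  x^+=-4.4844  v^+=-2.3542  a^+=-1.2504
step 6: x_pred=-6.6678  r=5.1078  x^+=-4.0373  v^+=-2.7665  a^+=-0.8024
step 7: x_pred=-6.4054  r=0.7454  x^+=-6.0215  v^+=-3.3040  a^+=-0.7371

resid = 0.7454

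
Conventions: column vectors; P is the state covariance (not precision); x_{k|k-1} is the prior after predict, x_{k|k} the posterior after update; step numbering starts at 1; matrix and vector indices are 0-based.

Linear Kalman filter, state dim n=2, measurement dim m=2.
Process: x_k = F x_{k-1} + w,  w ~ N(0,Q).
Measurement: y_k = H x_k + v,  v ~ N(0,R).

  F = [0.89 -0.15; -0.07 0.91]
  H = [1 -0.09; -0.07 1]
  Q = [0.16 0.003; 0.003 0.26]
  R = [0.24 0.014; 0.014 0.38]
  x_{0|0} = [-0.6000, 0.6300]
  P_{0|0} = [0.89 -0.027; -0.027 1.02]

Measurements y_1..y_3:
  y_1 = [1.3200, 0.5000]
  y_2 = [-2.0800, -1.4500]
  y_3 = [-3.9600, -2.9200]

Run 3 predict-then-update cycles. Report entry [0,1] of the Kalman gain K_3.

K[0,1] = -0.0075

step 1: x^-=[-0.6285, 0.6153]  P^-=[0.8951 -0.2138; -0.2138 1.1125]  S=[1.1826 -0.3640; -0.3640 1.5268]  K=[0.7742 0.0035; -0.0412 0.7286]  nu=[2.0039, -0.1593]  x^+=[0.9224, 0.4166]  P^+=[0.1881 0.0253; 0.0253 0.2781]
step 2: x^-=[0.7585, 0.3145]  P^-=[0.3085 -0.0259; -0.0259 0.4880]  S=[0.5571 -0.0776; -0.0776 0.8731]  K=[0.5573 -0.0049; -0.0478 0.5567]  nu=[-2.8102, -1.7114]  x^+=[-0.7992, -0.5039]  P^+=[0.1351 0.0154; 0.0154 0.2120]
step 3: x^-=[-0.6357, -0.4026]  P^-=[0.2676 -0.0217; -0.0217 0.4342]  S=[0.5151 -0.0657; -0.0657 0.8186]  K=[0.5225 -0.0075; -0.0507 0.5283]  nu=[-3.3606, -2.5619]  x^+=[-2.3722, -1.5856]  P^+=[0.1265 0.0133; 0.0133 0.2010]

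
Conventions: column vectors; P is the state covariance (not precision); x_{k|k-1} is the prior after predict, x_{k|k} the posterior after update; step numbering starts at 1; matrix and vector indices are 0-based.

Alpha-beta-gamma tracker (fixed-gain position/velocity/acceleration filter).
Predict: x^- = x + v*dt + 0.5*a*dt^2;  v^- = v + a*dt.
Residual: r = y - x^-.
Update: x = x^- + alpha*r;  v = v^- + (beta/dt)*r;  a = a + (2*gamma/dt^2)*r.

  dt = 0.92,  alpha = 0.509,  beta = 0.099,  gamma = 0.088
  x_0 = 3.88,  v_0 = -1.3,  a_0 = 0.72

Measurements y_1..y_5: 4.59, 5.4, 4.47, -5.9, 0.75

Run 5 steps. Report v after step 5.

v_post = -0.1560

step 1: x_pred=2.9887  r=1.6013  x^+=3.8038  v^+=-0.4653  a^+=1.0530
step 2: x_pred=3.8213  r=1.5787  x^+=4.6249  v^+=0.6733  a^+=1.3812
step 3: x_pred=5.8289  r=-1.3589  x^+=5.1372  v^+=1.7978  a^+=1.0987
step 4: x_pred=7.2562  r=-13.1562  x^+=0.5597  v^+=1.3929  a^+=-1.6370
step 5: x_pred=1.1484  r=-0.3984  x^+=0.9456  v^+=-0.1560  a^+=-1.7198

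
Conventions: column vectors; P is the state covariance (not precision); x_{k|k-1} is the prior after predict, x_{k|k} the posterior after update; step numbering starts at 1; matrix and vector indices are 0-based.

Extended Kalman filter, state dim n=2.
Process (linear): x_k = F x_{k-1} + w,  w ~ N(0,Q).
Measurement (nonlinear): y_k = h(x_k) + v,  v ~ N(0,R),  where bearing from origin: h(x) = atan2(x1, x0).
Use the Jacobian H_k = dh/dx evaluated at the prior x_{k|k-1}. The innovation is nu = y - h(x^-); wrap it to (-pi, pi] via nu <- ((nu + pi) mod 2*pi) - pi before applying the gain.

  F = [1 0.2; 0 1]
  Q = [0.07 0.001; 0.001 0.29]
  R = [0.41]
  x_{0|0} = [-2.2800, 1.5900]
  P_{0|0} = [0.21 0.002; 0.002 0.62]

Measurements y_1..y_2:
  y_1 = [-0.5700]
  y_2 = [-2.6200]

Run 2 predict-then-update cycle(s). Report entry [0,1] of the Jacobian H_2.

step 1: x^-=[-1.9620, 1.5900]  P^-=[0.3056 0.1270; 0.1270 0.9100]  H_jac=[-0.2493 -0.3076]  S=[0.5346]  K=[-0.2156; -0.5829]  nu=[-3.0305]  x^+=[-1.3086, 3.3565]  P^+=[0.2807 0.0598; 0.0598 0.7284]
step 2: x^-=[-0.6373, 3.3565]  P^-=[0.4038 0.2065; 0.2065 1.0184]  H_jac=[-0.2876 -0.0546]  S=[0.4529]  K=[-0.2813; -0.2539]  nu=[1.9047]  x^+=[-1.1731, 2.8729]  P^+=[0.3680 0.1741; 0.1741 0.9892]

H_jac[0,1] = -0.0546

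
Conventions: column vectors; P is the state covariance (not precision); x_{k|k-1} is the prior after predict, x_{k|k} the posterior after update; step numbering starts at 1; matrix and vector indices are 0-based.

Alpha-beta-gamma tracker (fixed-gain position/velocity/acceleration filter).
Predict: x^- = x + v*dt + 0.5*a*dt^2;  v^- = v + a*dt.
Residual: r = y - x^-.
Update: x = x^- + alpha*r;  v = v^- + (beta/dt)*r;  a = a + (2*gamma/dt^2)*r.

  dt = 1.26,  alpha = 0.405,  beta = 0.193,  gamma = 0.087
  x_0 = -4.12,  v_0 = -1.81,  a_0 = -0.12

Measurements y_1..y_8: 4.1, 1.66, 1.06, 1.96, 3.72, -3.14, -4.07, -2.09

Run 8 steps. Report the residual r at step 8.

step 1: x_pred=-6.4959  r=10.5959  x^+=-2.2045  v^+=-0.3382  a^+=1.0413
step 2: x_pred=-1.8041  r=3.4641  x^+=-0.4011  v^+=1.5045  a^+=1.4210
step 3: x_pred=2.6225  r=-1.5625  x^+=1.9897  v^+=3.0555  a^+=1.2497
step 4: x_pred=6.8317  r=-4.8717  x^+=4.8586  v^+=3.8840  a^+=0.7158
step 5: x_pred=10.3206  r=-6.6006  x^+=7.6474  v^+=3.7748  a^+=-0.0076
step 6: x_pred=12.3976  r=-15.5376  x^+=6.1048  v^+=1.3852  a^+=-1.7105
step 7: x_pred=6.4924  r=-10.5624  x^+=2.2146  v^+=-2.3880  a^+=-2.8682
step 8: x_pred=-3.0710  r=0.9810  x^+=-2.6737  v^+=-5.8516  a^+=-2.7607

resid = 0.9810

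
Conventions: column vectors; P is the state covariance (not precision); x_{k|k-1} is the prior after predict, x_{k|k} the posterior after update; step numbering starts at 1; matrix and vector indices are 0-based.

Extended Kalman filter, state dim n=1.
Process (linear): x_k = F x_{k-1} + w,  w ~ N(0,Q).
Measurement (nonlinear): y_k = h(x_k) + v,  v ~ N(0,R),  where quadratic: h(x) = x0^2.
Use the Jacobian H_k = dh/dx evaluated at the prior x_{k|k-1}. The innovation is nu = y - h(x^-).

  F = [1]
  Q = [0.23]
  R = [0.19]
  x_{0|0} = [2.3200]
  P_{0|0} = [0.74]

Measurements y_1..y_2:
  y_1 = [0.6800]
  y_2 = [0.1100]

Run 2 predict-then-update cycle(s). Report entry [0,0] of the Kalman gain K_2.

K[0,0] = 0.3409

step 1: x^-=[2.3200]  P^-=[0.9700]  H_jac=[4.6400]  S=[21.0737]  K=[0.2136]  nu=[-4.7024]  x^+=[1.3157]  P^+=[0.0087]
step 2: x^-=[1.3157]  P^-=[0.2387]  H_jac=[2.6314]  S=[1.8431]  K=[0.3409]  nu=[-1.6210]  x^+=[0.7632]  P^+=[0.0246]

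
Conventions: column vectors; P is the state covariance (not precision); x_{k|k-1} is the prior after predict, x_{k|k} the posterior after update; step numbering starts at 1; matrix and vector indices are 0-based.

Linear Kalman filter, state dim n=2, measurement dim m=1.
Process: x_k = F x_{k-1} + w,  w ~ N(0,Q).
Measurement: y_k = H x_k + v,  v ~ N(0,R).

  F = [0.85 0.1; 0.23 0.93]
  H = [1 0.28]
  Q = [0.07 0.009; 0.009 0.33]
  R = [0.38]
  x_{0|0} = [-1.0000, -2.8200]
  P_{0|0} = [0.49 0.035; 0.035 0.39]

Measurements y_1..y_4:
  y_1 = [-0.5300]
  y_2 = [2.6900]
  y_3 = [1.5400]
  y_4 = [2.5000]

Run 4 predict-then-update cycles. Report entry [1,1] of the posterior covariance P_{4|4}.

step 1: x^-=[-1.1320, -2.8526]  P^-=[0.4339 0.1695; 0.1695 0.7082]  S=[0.9643]  K=[0.4991; 0.3814]  nu=[1.4007]  x^+=[-0.4328, -2.3183]  P^+=[0.1936 -0.0141; -0.0141 0.5679]
step 2: x^-=[-0.5997, -2.2556]  P^-=[0.2132 0.0882; 0.0882 0.8254]  S=[0.7073]  K=[0.3363; 0.4515]  nu=[3.9213]  x^+=[0.7191, -0.4851]  P^+=[0.1332 -0.0192; -0.0192 0.6812]
step 3: x^-=[0.5627, -0.2858]  P^-=[0.1698 0.0828; 0.0828 0.9180]  S=[0.6681]  K=[0.2888; 0.5087]  nu=[1.0573]  x^+=[0.8681, 0.2520]  P^+=[0.1140 -0.0154; -0.0154 0.7452]
step 4: x^-=[0.7630, 0.4340]  P^-=[0.1572 0.0881; 0.0881 0.9740]  S=[0.6629]  K=[0.2744; 0.5443]  nu=[1.6154]  x^+=[1.2063, 1.3133]  P^+=[0.1073 -0.0109; -0.0109 0.7776]

P_post[1,1] = 0.7776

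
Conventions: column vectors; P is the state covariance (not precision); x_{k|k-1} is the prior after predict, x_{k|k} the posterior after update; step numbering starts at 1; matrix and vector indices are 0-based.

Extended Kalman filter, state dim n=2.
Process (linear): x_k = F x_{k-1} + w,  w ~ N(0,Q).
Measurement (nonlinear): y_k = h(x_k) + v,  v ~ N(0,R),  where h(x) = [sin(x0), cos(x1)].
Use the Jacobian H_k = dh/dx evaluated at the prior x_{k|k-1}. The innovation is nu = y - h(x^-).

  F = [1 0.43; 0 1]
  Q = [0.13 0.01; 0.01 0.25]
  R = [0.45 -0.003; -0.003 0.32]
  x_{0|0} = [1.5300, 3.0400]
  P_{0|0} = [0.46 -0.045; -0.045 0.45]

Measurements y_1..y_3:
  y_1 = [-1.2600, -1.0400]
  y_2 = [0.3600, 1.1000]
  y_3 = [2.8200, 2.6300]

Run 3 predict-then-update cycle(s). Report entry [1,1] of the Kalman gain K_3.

step 1: x^-=[2.8372, 3.0400]  P^-=[0.6345 0.1585; 0.1585 0.7000]  H_jac=[-0.9540 0.0000; 0.0000 -0.1014]  S=[1.0275 0.0123; 0.0123 0.3272]  K=[-0.5888 -0.0269; -0.1446 -0.2115]  nu=[-1.5597, -0.0452]  x^+=[3.7568, 3.2751]  P^+=[0.2776 0.0676; 0.0676 0.6631]
step 2: x^-=[5.1651, 3.2751]  P^-=[0.5884 0.3627; 0.3627 0.9131]  H_jac=[0.4374 0.0000; 0.0000 0.1331]  S=[0.5626 0.0181; 0.0181 0.3362]  K=[0.4536 0.1192; 0.2708 0.3470]  nu=[1.2593, 2.0911]  x^+=[5.9855, 4.3418]  P^+=[0.4659 0.2762; 0.2762 0.8280]
step 3: x^-=[7.8525, 4.3418]  P^-=[0.9865 0.6423; 0.6423 1.0780]  H_jac=[0.0015 0.0000; 0.0000 0.9321]  S=[0.4500 -0.0021; -0.0021 1.2566]  K=[0.0055 0.4764; 0.0059 0.7996]  nu=[1.8200, 2.9922]  x^+=[9.2880, 6.7451]  P^+=[0.7013 0.1635; 0.1635 0.2745]

K[1,1] = 0.7996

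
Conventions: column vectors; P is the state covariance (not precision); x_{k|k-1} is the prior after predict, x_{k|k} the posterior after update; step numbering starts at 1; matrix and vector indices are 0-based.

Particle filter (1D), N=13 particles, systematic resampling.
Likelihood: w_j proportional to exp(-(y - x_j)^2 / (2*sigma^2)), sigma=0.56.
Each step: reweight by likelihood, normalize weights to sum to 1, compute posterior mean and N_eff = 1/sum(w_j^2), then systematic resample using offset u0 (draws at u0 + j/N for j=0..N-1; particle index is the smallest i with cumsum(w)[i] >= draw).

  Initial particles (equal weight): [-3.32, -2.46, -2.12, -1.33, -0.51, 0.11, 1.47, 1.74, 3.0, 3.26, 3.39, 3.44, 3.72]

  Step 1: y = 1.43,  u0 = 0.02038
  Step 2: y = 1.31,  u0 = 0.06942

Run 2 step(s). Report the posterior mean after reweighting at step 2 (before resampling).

step 1: w=[0.0000, 0.0000, 0.0000, 0.0000, 0.0013, 0.0319, 0.5119, 0.4403, 0.0101, 0.0025, 0.0011, 0.0008, 0.0001]  mean=1.5668  Neff=2.1879  idx=[5, 6, 6, 6, 6, 6, 6, 7, 7, 7, 7, 7, 7]
step 2: w=[0.0097, 0.0929, 0.0929, 0.0929, 0.0929, 0.0929, 0.0929, 0.0721, 0.0721, 0.0721, 0.0721, 0.0721, 0.0721]  mean=1.5735  Neff=12.0314  idx=[1, 2, 3, 4, 4, 5, 6, 7, 8, 9, 10, 11, 12]

post_mean = 1.5735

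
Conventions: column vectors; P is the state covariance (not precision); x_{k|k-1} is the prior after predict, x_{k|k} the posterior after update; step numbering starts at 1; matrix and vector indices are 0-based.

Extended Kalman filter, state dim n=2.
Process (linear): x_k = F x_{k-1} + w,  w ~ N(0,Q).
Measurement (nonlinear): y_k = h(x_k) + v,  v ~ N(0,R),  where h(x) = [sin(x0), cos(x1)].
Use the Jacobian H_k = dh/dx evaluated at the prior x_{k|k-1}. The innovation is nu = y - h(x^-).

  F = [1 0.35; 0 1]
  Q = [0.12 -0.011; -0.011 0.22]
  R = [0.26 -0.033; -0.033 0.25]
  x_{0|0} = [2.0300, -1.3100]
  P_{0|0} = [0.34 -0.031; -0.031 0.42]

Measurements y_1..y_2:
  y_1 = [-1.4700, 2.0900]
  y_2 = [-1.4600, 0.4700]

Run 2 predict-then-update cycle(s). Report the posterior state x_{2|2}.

step 1: x^-=[1.5715, -1.3100]  P^-=[0.4897 0.1050; 0.1050 0.6400]  H_jac=[-0.0007 0.0000; 0.0000 0.9662]  S=[0.2600 -0.0331; -0.0331 0.8474]  K=[0.0140 0.1203; 0.0930 0.7333]  nu=[-2.4700, 1.8321]  x^+=[1.7573, -0.1962]  P^+=[0.4776 0.0306; 0.0306 0.1866]
step 2: x^-=[1.6887, -0.1962]  P^-=[0.6419 0.0849; 0.0849 0.4066]  H_jac=[-0.1176 0.0000; 0.0000 0.1949]  S=[0.2689 -0.0349; -0.0349 0.2654]  K=[-0.2774 0.0259; 0.0017 0.2988]  nu=[-2.4531, -0.5108]  x^+=[2.3558, -0.3529]  P^+=[0.6205 0.0801; 0.0801 0.3829]

x_post = [2.3558, -0.3529]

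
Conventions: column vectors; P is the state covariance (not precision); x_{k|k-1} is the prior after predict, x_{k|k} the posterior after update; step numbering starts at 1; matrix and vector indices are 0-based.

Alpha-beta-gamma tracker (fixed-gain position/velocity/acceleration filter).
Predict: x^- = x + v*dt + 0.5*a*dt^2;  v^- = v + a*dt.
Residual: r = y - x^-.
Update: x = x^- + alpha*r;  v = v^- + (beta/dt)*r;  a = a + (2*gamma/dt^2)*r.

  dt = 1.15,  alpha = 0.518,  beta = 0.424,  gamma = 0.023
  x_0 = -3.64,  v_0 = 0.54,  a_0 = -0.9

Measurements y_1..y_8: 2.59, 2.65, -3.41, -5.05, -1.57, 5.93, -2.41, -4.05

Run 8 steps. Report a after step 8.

a_post = -0.5062

step 1: x_pred=-3.6141  r=6.2041  x^+=-0.4004  v^+=1.7924  a^+=-0.6842
step 2: x_pred=1.2085  r=1.4415  x^+=1.9552  v^+=1.5371  a^+=-0.6341
step 3: x_pred=3.3036  r=-6.7136  x^+=-0.1741  v^+=-1.6674  a^+=-0.8676
step 4: x_pred=-2.6652  r=-2.3848  x^+=-3.9005  v^+=-3.5443  a^+=-0.9505
step 5: x_pred=-8.6050  r=7.0350  x^+=-4.9609  v^+=-2.0436  a^+=-0.7058
step 6: x_pred=-7.7778  r=13.7078  x^+=-0.6772  v^+=2.1987  a^+=-0.2290
step 7: x_pred=1.6998  r=-4.1098  x^+=-0.4291  v^+=0.4200  a^+=-0.3720
step 8: x_pred=-0.1921  r=-3.8579  x^+=-2.1905  v^+=-1.4302  a^+=-0.5062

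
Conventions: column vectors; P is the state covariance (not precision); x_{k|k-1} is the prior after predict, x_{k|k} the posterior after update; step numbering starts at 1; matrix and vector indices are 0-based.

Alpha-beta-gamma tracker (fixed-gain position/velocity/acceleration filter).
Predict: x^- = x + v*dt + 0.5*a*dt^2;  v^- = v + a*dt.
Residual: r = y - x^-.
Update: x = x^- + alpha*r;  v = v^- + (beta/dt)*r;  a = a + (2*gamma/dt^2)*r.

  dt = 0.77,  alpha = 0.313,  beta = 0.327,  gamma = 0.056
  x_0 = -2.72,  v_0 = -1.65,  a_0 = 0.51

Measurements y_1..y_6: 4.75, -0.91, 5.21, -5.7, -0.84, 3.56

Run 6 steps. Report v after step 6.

step 1: x_pred=-3.8393  r=8.5893  x^+=-1.1509  v^+=2.3904  a^+=2.1325
step 2: x_pred=1.3219  r=-2.2319  x^+=0.6233  v^+=3.0846  a^+=1.7109
step 3: x_pred=3.5057  r=1.7043  x^+=4.0391  v^+=5.1258  a^+=2.0329
step 4: x_pred=8.5886  r=-14.2886  x^+=4.1163  v^+=0.6231  a^+=-0.6663
step 5: x_pred=4.3985  r=-5.2385  x^+=2.7589  v^+=-2.1146  a^+=-1.6558
step 6: x_pred=0.6397  r=2.9203  x^+=1.5538  v^+=-2.1495  a^+=-1.1042

v_post = -2.1495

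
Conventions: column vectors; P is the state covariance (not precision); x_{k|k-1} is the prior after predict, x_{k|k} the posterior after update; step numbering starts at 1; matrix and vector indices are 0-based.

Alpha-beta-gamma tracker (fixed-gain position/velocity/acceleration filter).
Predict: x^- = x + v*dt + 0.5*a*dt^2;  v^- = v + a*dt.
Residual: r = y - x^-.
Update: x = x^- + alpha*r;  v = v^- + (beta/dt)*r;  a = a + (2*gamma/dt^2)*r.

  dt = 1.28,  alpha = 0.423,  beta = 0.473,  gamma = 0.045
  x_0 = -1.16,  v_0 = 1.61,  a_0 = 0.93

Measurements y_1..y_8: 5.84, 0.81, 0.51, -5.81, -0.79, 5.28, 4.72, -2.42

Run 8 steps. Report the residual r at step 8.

resid = -9.3617

step 1: x_pred=1.6627  r=4.1773  x^+=3.4297  v^+=4.3441  a^+=1.1595
step 2: x_pred=9.9399  r=-9.1299  x^+=6.0780  v^+=2.4544  a^+=0.6579
step 3: x_pred=9.7586  r=-9.2486  x^+=5.8464  v^+=-0.1211  a^+=0.1499
step 4: x_pred=5.8143  r=-11.6243  x^+=0.8972  v^+=-4.2247  a^+=-0.4886
step 5: x_pred=-4.9107  r=4.1207  x^+=-3.1677  v^+=-3.3274  a^+=-0.2623
step 6: x_pred=-7.6416  r=12.9216  x^+=-2.1758  v^+=1.1118  a^+=0.4475
step 7: x_pred=-0.3860  r=5.1060  x^+=1.7738  v^+=3.5715  a^+=0.7280
step 8: x_pred=6.9417  r=-9.3617  x^+=2.9817  v^+=1.0439  a^+=0.2138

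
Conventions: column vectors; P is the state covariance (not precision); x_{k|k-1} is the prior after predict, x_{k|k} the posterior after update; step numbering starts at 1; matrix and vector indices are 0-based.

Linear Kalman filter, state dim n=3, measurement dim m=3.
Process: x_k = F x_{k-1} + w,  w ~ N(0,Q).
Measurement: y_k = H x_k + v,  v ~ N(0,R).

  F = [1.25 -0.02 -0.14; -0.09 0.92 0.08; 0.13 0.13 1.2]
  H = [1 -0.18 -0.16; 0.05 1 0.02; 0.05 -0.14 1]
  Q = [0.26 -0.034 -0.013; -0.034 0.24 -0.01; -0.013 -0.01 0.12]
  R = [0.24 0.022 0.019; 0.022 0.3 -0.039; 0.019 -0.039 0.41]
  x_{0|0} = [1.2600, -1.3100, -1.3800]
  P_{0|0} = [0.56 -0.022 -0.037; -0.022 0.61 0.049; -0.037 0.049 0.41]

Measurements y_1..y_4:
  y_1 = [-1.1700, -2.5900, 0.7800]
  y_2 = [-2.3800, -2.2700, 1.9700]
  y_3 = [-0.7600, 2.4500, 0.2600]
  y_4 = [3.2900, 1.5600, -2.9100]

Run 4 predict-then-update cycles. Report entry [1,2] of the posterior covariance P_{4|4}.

step 1: x^-=[1.7944, -1.4290, -1.6625]  P^-=[1.1576 -0.1487 -0.0529; -0.1487 0.7749 0.1516; -0.0529 0.1516 0.7332]  S=[1.5207 -0.2347 -0.0751; -0.2347 1.0691 0.0122; -0.0751 0.0122 1.1156]  K=[0.8020 0.0893 0.0762; -0.0966 0.6992 0.0179; -0.0790 0.1286 0.6291]  nu=[-3.4876, -1.2175, 2.1527]  x^+=[-0.9473, -1.9048, -0.1894]  P^+=[0.2072 0.0304 0.0369; 0.0304 0.2053 0.0054; 0.0369 0.0054 0.2503]
step 2: x^-=[-1.1195, -1.6823, -0.5980]  P^-=[0.5744 -0.0255 0.0373; -0.0255 0.4123 0.0419; 0.0373 0.0419 0.5017]  S=[0.8403 -0.0568 0.0121; -0.0568 0.7131 -0.0427; 0.0121 -0.0427 0.9136]  K=[0.6853 0.0643 0.0702; -0.0882 0.5711 0.0091; -0.0610 0.1035 0.5504]  nu=[-1.6590, -0.5198, 2.3885]  x^+=[-2.1223, -1.8110, 0.7640]  P^+=[0.1766 0.0221 0.0335; 0.0221 0.1679 0.0022; 0.0335 0.0022 0.2191]
step 3: x^-=[-2.7236, -1.4140, 0.4055]  P^-=[0.5274 -0.0304 0.0316; -0.0304 0.3811 0.0306; 0.0316 0.0306 0.4532]  S=[0.7940 -0.0564 0.0135; -0.0564 0.6808 -0.0512; 0.0135 -0.0512 0.8670]  K=[0.6676 0.0552 0.0646; -0.0918 0.5512 0.0060; -0.0607 0.0951 0.5262]  nu=[1.7739, 3.9921, -0.2072]  x^+=[-1.3323, 0.6225, 0.5684]  P^+=[0.1712 0.0195 0.0312; 0.0195 0.1621 0.0009; 0.0312 0.0009 0.2094]
step 4: x^-=[-1.7574, 0.7381, 0.5898]  P^-=[0.5198 -0.0327 0.0285; -0.0327 0.3764 0.0276; 0.0285 0.0276 0.4379]  S=[0.7874 -0.0577 0.0132; -0.0577 0.6758 -0.0541; 0.0132 -0.0541 0.8522]  K=[0.6646 0.0527 0.0624; -0.0931 0.5478 0.0048; -0.0610 0.0921 0.5178]  nu=[5.2746, 0.8980, -3.3086]  x^+=[1.5890, 0.7231, -1.3625]  P^+=[0.1701 0.0189 0.0303; 0.0189 0.1612 0.0005; 0.0303 0.0005 0.2061]

P_post[1,2] = 0.0005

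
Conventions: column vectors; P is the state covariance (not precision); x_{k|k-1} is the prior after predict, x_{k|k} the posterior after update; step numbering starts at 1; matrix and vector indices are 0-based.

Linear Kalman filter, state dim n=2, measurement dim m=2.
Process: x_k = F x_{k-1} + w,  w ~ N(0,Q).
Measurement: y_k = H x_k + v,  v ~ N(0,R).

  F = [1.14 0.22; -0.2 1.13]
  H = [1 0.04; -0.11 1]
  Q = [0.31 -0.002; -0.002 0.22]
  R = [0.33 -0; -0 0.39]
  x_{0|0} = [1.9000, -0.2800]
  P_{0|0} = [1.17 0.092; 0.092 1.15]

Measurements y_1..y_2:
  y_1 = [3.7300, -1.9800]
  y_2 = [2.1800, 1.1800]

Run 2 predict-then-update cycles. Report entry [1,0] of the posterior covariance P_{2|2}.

P_post[1,0] = 0.0129

step 1: x^-=[2.1044, -0.6964]  P^-=[1.9323 0.1316; 0.1316 1.6937]  S=[2.2756 -0.0138; -0.0138 2.0781]  K=[0.8513 -0.0333; 0.0925 0.8087]  nu=[1.6535, -1.0521]  x^+=[3.5470, -1.3943]  P^+=[0.2802 0.0178; 0.0178 0.3173]
step 2: x^-=[3.7368, -2.2849]  P^-=[0.6985 0.0352; 0.0352 0.6284]  S=[1.0323 -0.0167; -0.0167 1.0191]  K=[0.6775 -0.0298; 0.0683 0.6139]  nu=[-1.4654, 3.8760]  x^+=[2.6286, -0.0055]  P^+=[0.2231 0.0129; 0.0129 0.2408]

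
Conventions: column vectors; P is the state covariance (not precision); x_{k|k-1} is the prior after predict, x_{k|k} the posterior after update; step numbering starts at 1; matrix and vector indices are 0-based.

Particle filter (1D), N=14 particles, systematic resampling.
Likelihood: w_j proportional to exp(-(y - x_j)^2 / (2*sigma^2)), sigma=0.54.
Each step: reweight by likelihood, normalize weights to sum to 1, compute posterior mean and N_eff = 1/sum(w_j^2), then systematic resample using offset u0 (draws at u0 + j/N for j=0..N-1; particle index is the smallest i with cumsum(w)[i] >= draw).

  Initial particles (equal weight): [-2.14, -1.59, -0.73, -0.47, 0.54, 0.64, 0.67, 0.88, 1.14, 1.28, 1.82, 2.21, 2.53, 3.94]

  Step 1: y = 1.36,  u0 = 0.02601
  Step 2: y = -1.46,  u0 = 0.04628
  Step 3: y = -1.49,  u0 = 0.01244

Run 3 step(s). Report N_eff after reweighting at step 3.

N_eff = 11.3227

step 1: w=[0.0000, 0.0000, 0.0001, 0.0007, 0.0653, 0.0850, 0.0914, 0.1393, 0.1903, 0.2045, 0.1438, 0.0599, 0.0198, 0.0000]  mean=1.1959  Neff=7.0458  idx=[4, 5, 6, 6, 7, 8, 8, 8, 9, 9, 9, 10, 10, 11]
step 2: w=[0.4158, 0.2059, 0.1656, 0.1656, 0.0331, 0.0037, 0.0037, 0.0037, 0.0010, 0.0010, 0.0010, 0.0000, 0.0000, 0.0000]  mean=0.6238  Neff=3.6867  idx=[0, 0, 0, 0, 0, 0, 1, 1, 1, 2, 2, 3, 3, 4]
step 3: w=[0.1097, 0.1097, 0.1097, 0.1097, 0.1097, 0.1097, 0.0537, 0.0537, 0.0537, 0.0431, 0.0431, 0.0431, 0.0431, 0.0084]  mean=0.5814  Neff=11.3227  idx=[0, 0, 1, 2, 2, 3, 4, 4, 5, 5, 7, 8, 10, 11]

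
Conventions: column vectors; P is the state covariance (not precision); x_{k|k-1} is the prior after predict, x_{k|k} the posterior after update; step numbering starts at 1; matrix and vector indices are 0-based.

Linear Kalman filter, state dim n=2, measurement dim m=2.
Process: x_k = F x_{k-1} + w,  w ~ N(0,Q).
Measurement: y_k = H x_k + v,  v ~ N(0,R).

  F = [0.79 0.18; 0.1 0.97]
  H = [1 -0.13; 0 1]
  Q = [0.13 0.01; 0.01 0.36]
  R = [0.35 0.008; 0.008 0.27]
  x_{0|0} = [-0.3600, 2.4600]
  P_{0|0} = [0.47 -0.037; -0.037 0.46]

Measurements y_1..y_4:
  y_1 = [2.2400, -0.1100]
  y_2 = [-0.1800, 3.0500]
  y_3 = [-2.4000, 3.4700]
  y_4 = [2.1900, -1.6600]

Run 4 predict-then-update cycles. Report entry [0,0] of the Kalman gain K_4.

step 1: x^-=[0.1584, 2.3502]  P^-=[0.4277 0.0984; 0.0984 0.7903]  S=[0.7655 0.0037; 0.0037 1.0603]  K=[0.5416 0.0909; -0.0092 0.7454]  nu=[2.3871, -2.4602]  x^+=[1.2275, 0.4944]  P^+=[0.1940 0.0289; 0.0289 0.2012]
step 2: x^-=[1.0587, 0.6023]  P^-=[0.2658 0.0831; 0.0831 0.5568]  S=[0.6036 0.0187; 0.0187 0.8268]  K=[0.4197 0.0910; -0.0031 0.6735]  nu=[-1.1604, 2.4477]  x^+=[0.7945, 2.2545]  P^+=[0.1512 0.0279; 0.0279 0.1818]
step 3: x^-=[1.0335, 2.2663]  P^-=[0.2382 0.0756; 0.0756 0.5380]  S=[0.5777 0.0137; 0.0137 0.8080]  K=[0.3933 0.0869; -0.0059 0.6659]  nu=[-3.1389, 1.2037]  x^+=[-0.0965, 3.0866]  P^+=[0.1418 0.0266; 0.0266 0.1798]
step 4: x^-=[0.4793, 2.9843]  P^-=[0.2319 0.0735; 0.0735 0.5357]  S=[0.5719 0.0118; 0.0118 0.8057]  K=[0.3871 0.0855; -0.0071 0.6650]  nu=[2.0986, -4.6443]  x^+=[0.8945, -0.1190]  P^+=[0.1396 0.0262; 0.0262 0.1795]

K[0,0] = 0.3871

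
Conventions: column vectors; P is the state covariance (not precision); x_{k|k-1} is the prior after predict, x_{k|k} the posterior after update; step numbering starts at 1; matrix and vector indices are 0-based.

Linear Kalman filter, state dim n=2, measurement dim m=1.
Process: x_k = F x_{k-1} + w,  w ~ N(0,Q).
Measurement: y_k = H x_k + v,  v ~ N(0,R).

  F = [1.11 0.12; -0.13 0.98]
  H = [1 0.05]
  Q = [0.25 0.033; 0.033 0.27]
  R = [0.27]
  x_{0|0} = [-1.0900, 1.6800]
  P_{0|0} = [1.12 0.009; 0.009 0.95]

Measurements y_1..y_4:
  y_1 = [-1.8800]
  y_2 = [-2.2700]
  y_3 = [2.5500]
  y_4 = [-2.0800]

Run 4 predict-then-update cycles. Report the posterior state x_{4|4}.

step 1: x^-=[-1.0083, 1.7881]  P^-=[1.6460 -0.0072; -0.0072 1.1990]  S=[1.9183]  K=[0.8579; 0.0275]  nu=[-0.9611]  x^+=[-1.8328, 1.7617]  P^+=[0.2342 -0.0525; -0.0525 1.1976]
step 2: x^-=[-1.8230, 1.9647]  P^-=[0.5419 0.0838; 0.0838 1.4375]  S=[0.8239]  K=[0.6628; 0.1889]  nu=[-0.5452]  x^+=[-2.1844, 1.8617]  P^+=[0.1799 -0.0194; -0.0194 1.4081]
step 3: x^-=[-2.2013, 2.1085]  P^-=[0.4868 0.1518; 0.1518 1.6303]  S=[0.7761]  K=[0.6371; 0.3007]  nu=[4.6459]  x^+=[0.7584, 3.5054]  P^+=[0.1718 0.0032; 0.0032 1.5601]
step 4: x^-=[1.2625, 3.3367]  P^-=[0.4850 0.1951; 0.1951 1.7704]  S=[0.7790]  K=[0.6352; 0.3641]  nu=[-3.5093]  x^+=[-0.9666, 2.0590]  P^+=[0.1708 0.0149; 0.0149 1.6672]

x_post = [-0.9666, 2.0590]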